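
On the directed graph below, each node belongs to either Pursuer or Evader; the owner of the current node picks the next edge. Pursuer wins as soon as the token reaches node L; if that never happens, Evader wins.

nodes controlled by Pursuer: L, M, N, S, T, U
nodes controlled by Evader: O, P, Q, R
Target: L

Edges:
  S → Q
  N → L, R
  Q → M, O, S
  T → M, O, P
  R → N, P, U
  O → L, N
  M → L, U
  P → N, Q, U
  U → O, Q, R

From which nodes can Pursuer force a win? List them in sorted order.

L, M, N, O, T, U

A0 = {L}
A1: add {M, N} — M (Pursuer) has M→L; N (Pursuer) has N→L.
A2: add {O, T} — O (Evader): all of {L, N} already in; T (Pursuer) has T→M.
A3: add {U} — U (Pursuer) has U→O.
A4 = A3; e.g. P (Evader) can still go to Q. Fixed point.
Pursuer's winning region = {L, M, N, O, T, U}.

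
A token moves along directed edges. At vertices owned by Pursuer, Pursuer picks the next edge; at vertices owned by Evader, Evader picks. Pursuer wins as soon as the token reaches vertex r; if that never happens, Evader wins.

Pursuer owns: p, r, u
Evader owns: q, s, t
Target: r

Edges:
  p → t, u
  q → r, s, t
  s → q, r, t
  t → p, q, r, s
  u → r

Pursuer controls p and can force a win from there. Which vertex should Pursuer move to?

u

A0 = {r}
A1: add {u} — u (Pursuer) has u→r.
A2: add {p} — p (Pursuer) has p→u.
A3 = A2; e.g. q (Evader) can still go to s. Fixed point.
From p, successor u is in the attractor (rank 1); the other successor t is not.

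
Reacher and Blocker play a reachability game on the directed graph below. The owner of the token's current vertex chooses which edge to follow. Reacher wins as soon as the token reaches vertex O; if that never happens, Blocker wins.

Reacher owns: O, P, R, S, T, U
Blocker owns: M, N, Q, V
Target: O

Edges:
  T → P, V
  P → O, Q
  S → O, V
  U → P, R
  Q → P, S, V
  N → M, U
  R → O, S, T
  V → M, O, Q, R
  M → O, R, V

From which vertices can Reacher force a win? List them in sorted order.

A0 = {O}
A1: add {P, R, S} — P (Reacher) has P→O; R (Reacher) has R→O; S (Reacher) has S→O.
A2: add {T, U} — T (Reacher) has T→P; U (Reacher) has U→P.
A3 = A2; e.g. M (Blocker) can still go to V. Fixed point.
Reacher's winning region = {O, P, R, S, T, U}.

O, P, R, S, T, U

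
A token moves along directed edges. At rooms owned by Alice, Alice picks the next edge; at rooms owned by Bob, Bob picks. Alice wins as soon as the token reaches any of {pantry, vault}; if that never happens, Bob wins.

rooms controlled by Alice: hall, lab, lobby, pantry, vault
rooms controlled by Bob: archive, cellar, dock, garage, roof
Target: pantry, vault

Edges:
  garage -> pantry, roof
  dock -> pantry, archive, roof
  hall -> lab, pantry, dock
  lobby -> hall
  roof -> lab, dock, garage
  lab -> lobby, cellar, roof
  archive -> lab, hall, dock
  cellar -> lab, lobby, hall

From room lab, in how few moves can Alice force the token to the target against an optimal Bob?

A0 = {pantry, vault}
A1: add {hall} — hall (Alice) has hall→pantry.
A2: add {lobby} — lobby (Alice) has lobby→hall.
A3: add {lab} — lab (Alice) has lab→lobby.
lab enters the attractor at level 3, so Alice can force the target in 3 moves from there.

3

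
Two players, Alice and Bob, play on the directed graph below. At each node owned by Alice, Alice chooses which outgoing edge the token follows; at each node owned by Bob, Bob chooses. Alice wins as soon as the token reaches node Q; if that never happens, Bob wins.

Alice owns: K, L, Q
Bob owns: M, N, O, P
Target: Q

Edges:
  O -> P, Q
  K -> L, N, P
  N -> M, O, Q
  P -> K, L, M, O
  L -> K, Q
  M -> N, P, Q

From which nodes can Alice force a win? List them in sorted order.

A0 = {Q}
A1: add {L} — L (Alice) has L→Q.
A2: add {K} — K (Alice) has K→L.
A3 = A2; e.g. M (Bob) can still go to N. Fixed point.
Alice's winning region = {K, L, Q}.

K, L, Q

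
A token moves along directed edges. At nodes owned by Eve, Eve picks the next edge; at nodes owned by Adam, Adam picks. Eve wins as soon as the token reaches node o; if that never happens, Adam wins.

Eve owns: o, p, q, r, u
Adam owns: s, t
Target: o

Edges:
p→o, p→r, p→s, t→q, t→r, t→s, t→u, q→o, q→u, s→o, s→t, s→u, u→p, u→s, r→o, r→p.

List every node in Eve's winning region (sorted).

o, p, q, r, u

A0 = {o}
A1: add {p, q, r} — p (Eve) has p→o; q (Eve) has q→o; r (Eve) has r→o.
A2: add {u} — u (Eve) has u→p.
A3 = A2; e.g. s (Adam) can still go to t. Fixed point.
Eve's winning region = {o, p, q, r, u}.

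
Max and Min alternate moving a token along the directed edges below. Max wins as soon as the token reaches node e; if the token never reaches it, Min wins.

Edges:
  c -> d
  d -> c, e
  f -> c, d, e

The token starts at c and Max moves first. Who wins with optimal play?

Min

Track states (vertex, player-to-move).
A0 = {(e,Max), (e,Min)}
A1: add {(d,Max), (f,Max)}.
A2: add {(c,Min)}.
A3 = A2; e.g. (c,Max) stays out. (c,Max) never enters ⇒ Min avoids the target.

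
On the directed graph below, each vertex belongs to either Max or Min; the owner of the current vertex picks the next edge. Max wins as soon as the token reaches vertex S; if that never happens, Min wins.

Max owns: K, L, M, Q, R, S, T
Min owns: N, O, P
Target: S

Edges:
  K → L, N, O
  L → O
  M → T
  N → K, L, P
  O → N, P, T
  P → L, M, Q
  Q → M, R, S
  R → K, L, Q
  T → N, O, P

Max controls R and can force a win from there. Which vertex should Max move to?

Q

A0 = {S}
A1: add {Q} — Q (Max) has Q→S.
A2: add {R} — R (Max) has R→Q.
A3 = A2; e.g. K (Max) has no edge into A2. Fixed point.
From R, successor Q is in the attractor (rank 1); the other successors K, L are not.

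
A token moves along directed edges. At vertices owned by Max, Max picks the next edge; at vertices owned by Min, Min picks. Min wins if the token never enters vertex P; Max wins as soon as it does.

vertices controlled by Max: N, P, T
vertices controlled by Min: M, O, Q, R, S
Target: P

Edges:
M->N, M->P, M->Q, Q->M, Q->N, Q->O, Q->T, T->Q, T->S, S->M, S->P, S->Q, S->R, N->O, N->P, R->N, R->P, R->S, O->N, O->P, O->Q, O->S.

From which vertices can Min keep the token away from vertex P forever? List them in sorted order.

M, O, Q, R, S, T

A0 = {P}
A1: add {N} — N (Max) has N→P.
A2 = A1; e.g. M (Min) can still go to Q. Fixed point.
Max's attractor = {N, P}; Min avoids the target exactly from the complement.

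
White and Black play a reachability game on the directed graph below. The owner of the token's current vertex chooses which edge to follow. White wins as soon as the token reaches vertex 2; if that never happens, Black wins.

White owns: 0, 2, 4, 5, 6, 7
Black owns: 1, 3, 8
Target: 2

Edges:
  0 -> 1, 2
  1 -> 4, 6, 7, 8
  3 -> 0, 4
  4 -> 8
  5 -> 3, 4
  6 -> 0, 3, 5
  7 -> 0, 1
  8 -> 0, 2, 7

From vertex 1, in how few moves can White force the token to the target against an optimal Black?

A0 = {2}
A1: add {0} — 0 (White) has 0→2.
A2: add {6, 7} — 6 (White) has 6→0; 7 (White) has 7→0.
A3: add {8} — 8 (Black): all of {0, 2, 7} already in.
A4: add {4} — 4 (White) has 4→8.
A5: add {1, 3, 5} — 1 (Black): all of {4, 6, 7, 8} already in; 3 (Black): all of {0, 4} already in; 5 (White) has 5→4.
A5 = all vertices. Fixed point.
1 enters the attractor at level 5, so White can force the target in 5 moves from there.

5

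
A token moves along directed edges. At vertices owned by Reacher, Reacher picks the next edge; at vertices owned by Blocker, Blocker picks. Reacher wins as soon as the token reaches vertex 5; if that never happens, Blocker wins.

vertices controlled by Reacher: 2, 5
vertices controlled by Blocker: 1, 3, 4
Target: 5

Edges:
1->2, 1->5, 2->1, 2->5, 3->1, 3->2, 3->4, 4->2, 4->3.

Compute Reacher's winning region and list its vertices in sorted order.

A0 = {5}
A1: add {2} — 2 (Reacher) has 2→5.
A2: add {1} — 1 (Blocker): all of {2, 5} already in.
A3 = A2; e.g. 3 (Blocker) can still go to 4. Fixed point.
Reacher's winning region = {1, 2, 5}.

1, 2, 5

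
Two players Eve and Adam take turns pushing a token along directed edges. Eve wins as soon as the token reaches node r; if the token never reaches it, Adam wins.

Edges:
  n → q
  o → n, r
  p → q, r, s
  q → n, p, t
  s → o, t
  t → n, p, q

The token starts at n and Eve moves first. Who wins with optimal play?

Track states (vertex, player-to-move).
A0 = {(r,Eve), (r,Adam)}
A1: add {(o,Eve), (p,Eve)}.
A2 = A1; e.g. (n,Eve) stays out. (n,Eve) never enters ⇒ Adam avoids the target.

Adam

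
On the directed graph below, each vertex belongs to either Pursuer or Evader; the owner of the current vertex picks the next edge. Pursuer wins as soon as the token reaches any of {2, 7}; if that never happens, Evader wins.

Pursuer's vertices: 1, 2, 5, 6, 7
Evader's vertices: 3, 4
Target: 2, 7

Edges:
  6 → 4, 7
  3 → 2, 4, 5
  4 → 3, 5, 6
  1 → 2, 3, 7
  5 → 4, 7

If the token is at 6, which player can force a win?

Pursuer

A0 = {2, 7}
A1: add {1, 5, 6} — 1 (Pursuer) has 1→2; 5 (Pursuer) has 5→7; 6 (Pursuer) has 6→7.
A2 = A1; e.g. 3 (Evader) can still go to 4. Fixed point.
6 ∈ A1, so Pursuer can force the target.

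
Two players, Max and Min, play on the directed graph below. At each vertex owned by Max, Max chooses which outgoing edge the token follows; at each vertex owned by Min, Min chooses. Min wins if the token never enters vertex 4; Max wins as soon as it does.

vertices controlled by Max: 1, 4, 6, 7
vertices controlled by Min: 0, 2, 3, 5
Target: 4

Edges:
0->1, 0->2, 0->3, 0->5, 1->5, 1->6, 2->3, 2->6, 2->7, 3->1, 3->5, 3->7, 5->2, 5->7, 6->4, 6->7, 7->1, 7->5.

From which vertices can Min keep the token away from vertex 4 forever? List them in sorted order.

A0 = {4}
A1: add {6} — 6 (Max) has 6→4.
A2: add {1} — 1 (Max) has 1→6.
A3: add {7} — 7 (Max) has 7→1.
A4 = A3; e.g. 0 (Min) can still go to 2. Fixed point.
Max's attractor = {1, 4, 6, 7}; Min avoids the target exactly from the complement.

0, 2, 3, 5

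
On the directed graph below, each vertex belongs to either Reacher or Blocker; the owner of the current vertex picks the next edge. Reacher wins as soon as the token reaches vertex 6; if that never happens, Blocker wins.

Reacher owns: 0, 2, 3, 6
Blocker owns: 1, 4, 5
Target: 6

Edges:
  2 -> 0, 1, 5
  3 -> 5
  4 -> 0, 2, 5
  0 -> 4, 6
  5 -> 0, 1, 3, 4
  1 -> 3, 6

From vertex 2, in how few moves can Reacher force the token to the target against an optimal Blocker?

2

A0 = {6}
A1: add {0} — 0 (Reacher) has 0→6.
A2: add {2} — 2 (Reacher) has 2→0.
A3 = A2; e.g. 1 (Blocker) can still go to 3. Fixed point.
2 enters the attractor at level 2, so Reacher can force the target in 2 moves from there.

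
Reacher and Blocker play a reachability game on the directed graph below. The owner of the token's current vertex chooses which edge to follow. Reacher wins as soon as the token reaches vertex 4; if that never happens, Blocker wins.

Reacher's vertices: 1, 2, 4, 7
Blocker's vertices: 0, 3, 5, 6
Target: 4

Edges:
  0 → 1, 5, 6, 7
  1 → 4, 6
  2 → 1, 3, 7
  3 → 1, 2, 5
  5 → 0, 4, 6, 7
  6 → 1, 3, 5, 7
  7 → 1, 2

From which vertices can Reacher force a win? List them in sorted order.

1, 2, 4, 7

A0 = {4}
A1: add {1} — 1 (Reacher) has 1→4.
A2: add {2, 7} — 2 (Reacher) has 2→1; 7 (Reacher) has 7→1.
A3 = A2; e.g. 0 (Blocker) can still go to 5. Fixed point.
Reacher's winning region = {1, 2, 4, 7}.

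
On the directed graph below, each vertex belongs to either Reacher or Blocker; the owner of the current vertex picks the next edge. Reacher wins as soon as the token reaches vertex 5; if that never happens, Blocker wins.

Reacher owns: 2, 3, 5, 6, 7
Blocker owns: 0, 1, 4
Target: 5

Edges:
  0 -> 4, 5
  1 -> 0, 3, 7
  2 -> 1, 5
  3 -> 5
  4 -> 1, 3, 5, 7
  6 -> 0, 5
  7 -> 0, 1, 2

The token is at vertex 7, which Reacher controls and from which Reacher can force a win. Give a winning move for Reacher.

2

A0 = {5}
A1: add {2, 3, 6} — 2 (Reacher) has 2→5; 3 (Reacher) has 3→5; 6 (Reacher) has 6→5.
A2: add {7} — 7 (Reacher) has 7→2.
A3 = A2; e.g. 0 (Blocker) can still go to 4. Fixed point.
From 7, successor 2 is in the attractor (rank 1); the other successors 0, 1 are not.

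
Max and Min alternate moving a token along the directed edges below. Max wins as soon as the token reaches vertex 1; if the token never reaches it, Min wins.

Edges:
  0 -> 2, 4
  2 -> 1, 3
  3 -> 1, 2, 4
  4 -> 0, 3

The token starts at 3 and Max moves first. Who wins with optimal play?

Max

Track states (vertex, player-to-move).
A0 = {(1,Max), (1,Min)}
A1: add {(2,Max), (3,Max)}.
(3,Max) ∈ A1 ⇒ Max forces the target.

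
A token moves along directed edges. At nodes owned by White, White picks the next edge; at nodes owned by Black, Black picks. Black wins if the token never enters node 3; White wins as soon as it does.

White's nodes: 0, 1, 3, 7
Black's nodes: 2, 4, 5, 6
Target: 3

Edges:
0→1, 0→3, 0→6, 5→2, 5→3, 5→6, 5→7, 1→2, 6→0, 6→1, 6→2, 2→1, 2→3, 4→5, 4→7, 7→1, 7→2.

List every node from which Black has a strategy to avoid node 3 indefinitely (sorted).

1, 2, 4, 5, 6, 7

A0 = {3}
A1: add {0} — 0 (White) has 0→3.
A2 = A1; e.g. 1 (White) has no edge into A1. Fixed point.
White's attractor = {0, 3}; Black avoids the target exactly from the complement.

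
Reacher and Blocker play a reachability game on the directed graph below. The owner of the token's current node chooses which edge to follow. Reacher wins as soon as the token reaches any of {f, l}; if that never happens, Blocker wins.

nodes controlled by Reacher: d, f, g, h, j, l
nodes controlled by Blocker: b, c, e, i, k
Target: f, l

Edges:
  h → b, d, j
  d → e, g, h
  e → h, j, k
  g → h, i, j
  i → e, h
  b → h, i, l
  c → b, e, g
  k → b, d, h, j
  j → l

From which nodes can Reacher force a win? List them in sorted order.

d, f, g, h, j, l

A0 = {f, l}
A1: add {j} — j (Reacher) has j→l.
A2: add {g, h} — g (Reacher) has g→j; h (Reacher) has h→j.
A3: add {d} — d (Reacher) has d→g.
A4 = A3; e.g. b (Blocker) can still go to i. Fixed point.
Reacher's winning region = {d, f, g, h, j, l}.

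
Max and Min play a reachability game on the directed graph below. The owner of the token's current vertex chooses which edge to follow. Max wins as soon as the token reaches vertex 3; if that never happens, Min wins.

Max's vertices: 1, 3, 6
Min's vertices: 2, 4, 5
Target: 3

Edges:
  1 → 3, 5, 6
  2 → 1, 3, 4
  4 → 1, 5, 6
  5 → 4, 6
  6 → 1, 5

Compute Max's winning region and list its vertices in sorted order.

A0 = {3}
A1: add {1} — 1 (Max) has 1→3.
A2: add {6} — 6 (Max) has 6→1.
A3 = A2; e.g. 2 (Min) can still go to 4. Fixed point.
Max's winning region = {1, 3, 6}.

1, 3, 6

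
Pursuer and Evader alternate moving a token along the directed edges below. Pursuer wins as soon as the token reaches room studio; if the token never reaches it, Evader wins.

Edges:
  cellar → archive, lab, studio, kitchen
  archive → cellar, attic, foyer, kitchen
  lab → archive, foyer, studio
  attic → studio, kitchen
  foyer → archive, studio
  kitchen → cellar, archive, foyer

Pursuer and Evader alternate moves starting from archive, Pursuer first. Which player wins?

Track states (vertex, player-to-move).
A0 = {(studio,Pursuer), (studio,Evader)}
A1: add {(cellar,Pursuer), (lab,Pursuer), (attic,Pursuer), (foyer,Pursuer)}.
A2 = A1; e.g. (cellar,Evader) stays out. (archive,Pursuer) never enters ⇒ Evader avoids the target.

Evader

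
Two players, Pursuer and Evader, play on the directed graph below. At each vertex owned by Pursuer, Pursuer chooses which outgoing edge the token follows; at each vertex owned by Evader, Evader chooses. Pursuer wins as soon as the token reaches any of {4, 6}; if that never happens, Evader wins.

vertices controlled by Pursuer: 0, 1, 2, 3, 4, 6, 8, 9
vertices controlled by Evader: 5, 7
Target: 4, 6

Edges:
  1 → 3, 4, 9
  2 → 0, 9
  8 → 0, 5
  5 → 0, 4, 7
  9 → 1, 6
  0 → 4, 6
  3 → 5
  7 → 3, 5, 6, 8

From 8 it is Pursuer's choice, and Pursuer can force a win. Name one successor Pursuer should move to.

A0 = {4, 6}
A1: add {0, 1, 9} — 0 (Pursuer) has 0→4; 1 (Pursuer) has 1→4; 9 (Pursuer) has 9→6.
A2: add {2, 8} — 2 (Pursuer) has 2→0; 8 (Pursuer) has 8→0.
A3 = A2; e.g. 3 (Pursuer) has no edge into A2. Fixed point.
From 8, successor 0 is in the attractor (rank 1); the other successor 5 is not.

0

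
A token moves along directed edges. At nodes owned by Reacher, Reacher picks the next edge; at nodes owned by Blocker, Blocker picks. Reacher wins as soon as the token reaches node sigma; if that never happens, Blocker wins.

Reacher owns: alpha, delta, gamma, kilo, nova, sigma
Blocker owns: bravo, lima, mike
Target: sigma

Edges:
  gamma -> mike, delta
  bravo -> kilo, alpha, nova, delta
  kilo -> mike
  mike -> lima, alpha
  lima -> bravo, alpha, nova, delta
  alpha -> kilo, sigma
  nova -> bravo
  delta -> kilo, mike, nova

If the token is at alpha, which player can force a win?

A0 = {sigma}
A1: add {alpha} — alpha (Reacher) has alpha→sigma.
A2 = A1; e.g. gamma (Reacher) has no edge into A1. Fixed point.
alpha ∈ A1, so Reacher can force the target.

Reacher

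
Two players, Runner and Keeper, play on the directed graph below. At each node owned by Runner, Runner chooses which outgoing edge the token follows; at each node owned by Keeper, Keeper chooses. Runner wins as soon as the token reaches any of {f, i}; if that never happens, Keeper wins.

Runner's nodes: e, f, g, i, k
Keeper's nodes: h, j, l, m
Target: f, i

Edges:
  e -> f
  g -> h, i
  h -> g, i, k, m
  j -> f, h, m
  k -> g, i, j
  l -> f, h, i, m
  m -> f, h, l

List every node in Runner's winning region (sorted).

A0 = {f, i}
A1: add {e, g, k} — e (Runner) has e→f; g (Runner) has g→i; k (Runner) has k→i.
A2 = A1; e.g. h (Keeper) can still go to m. Fixed point.
Runner's winning region = {e, f, g, i, k}.

e, f, g, i, k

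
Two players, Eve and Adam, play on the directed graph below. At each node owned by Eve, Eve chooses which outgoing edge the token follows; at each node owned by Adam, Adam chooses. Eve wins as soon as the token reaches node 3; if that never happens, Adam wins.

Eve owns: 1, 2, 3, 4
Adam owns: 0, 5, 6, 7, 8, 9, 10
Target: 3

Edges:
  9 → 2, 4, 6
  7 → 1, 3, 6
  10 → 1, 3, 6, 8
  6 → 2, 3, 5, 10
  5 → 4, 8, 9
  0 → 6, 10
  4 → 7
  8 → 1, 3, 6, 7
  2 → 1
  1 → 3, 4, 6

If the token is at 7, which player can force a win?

Adam

A0 = {3}
A1: add {1} — 1 (Eve) has 1→3.
A2: add {2} — 2 (Eve) has 2→1.
A3 = A2; e.g. 0 (Adam) can still go to 6. Fixed point.
7 never enters the attractor, so Adam can avoid the target forever.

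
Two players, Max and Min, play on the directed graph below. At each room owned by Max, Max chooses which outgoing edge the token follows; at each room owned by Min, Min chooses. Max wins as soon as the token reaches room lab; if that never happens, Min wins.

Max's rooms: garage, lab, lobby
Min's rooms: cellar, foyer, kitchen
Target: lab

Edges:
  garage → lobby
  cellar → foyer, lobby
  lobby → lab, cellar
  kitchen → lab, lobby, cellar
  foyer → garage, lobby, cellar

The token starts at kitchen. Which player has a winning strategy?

Min

A0 = {lab}
A1: add {lobby} — lobby (Max) has lobby→lab.
A2: add {garage} — garage (Max) has garage→lobby.
A3 = A2; e.g. foyer (Min) can still go to cellar. Fixed point.
kitchen never enters the attractor, so Min can avoid the target forever.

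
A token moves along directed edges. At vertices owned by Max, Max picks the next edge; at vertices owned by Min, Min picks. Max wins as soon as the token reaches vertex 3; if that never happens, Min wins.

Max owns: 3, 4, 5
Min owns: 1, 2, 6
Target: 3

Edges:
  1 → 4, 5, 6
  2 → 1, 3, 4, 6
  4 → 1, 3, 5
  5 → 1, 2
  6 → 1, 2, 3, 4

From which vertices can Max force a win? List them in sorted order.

3, 4

A0 = {3}
A1: add {4} — 4 (Max) has 4→3.
A2 = A1; e.g. 1 (Min) can still go to 5. Fixed point.
Max's winning region = {3, 4}.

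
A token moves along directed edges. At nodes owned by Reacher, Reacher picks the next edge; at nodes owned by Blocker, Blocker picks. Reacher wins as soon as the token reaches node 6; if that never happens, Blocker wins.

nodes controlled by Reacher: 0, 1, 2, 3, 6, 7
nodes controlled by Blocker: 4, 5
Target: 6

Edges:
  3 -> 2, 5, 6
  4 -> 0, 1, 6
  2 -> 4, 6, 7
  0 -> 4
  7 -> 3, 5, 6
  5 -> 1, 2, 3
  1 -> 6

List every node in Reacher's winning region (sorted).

A0 = {6}
A1: add {1, 2, 3, 7} — 1 (Reacher) has 1→6; 2 (Reacher) has 2→6; 3 (Reacher) has 3→6; 7 (Reacher) has 7→6.
A2: add {5} — 5 (Blocker): all of {1, 2, 3} already in.
A3 = A2; e.g. 0 (Reacher) has no edge into A2. Fixed point.
Reacher's winning region = {1, 2, 3, 5, 6, 7}.

1, 2, 3, 5, 6, 7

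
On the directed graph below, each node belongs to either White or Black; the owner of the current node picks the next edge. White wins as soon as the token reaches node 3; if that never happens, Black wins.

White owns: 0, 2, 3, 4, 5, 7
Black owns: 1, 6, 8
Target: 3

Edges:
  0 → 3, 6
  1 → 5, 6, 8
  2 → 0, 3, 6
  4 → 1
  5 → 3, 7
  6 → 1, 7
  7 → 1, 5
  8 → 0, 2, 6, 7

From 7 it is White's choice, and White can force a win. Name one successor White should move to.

A0 = {3}
A1: add {0, 2, 5} — 0 (White) has 0→3; 2 (White) has 2→3; 5 (White) has 5→3.
A2: add {7} — 7 (White) has 7→5.
A3 = A2; e.g. 1 (Black) can still go to 6. Fixed point.
From 7, successor 5 is in the attractor (rank 1); the other successor 1 is not.

5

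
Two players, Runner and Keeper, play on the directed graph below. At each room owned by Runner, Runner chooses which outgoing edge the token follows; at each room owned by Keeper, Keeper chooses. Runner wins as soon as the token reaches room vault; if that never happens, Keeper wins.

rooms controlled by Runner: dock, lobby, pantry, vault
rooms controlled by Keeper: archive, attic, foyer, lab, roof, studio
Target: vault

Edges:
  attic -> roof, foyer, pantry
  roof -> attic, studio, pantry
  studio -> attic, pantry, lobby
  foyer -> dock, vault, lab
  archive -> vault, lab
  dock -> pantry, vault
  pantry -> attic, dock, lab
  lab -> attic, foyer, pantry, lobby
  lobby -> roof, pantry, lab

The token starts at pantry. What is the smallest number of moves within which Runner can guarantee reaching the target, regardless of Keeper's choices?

A0 = {vault}
A1: add {dock} — dock (Runner) has dock→vault.
A2: add {pantry} — pantry (Runner) has pantry→dock.
pantry enters the attractor at level 2, so Runner can force the target in 2 moves from there.

2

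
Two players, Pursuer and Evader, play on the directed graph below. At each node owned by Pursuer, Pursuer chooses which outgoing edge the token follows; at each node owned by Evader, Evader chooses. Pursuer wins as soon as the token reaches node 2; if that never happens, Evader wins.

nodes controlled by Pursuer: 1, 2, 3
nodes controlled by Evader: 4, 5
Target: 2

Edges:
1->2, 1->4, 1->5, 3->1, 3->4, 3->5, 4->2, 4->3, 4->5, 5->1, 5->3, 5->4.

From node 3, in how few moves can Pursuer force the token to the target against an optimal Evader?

2

A0 = {2}
A1: add {1} — 1 (Pursuer) has 1→2.
A2: add {3} — 3 (Pursuer) has 3→1.
A3 = A2; e.g. 4 (Evader) can still go to 5. Fixed point.
3 enters the attractor at level 2, so Pursuer can force the target in 2 moves from there.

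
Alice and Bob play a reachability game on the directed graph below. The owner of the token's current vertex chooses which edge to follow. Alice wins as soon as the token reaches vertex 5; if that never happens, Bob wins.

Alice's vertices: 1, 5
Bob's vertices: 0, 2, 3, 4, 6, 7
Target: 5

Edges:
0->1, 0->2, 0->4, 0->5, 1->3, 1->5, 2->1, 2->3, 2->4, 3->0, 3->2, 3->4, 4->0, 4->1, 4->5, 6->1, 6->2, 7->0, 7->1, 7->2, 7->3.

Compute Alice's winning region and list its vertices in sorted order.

1, 5

A0 = {5}
A1: add {1} — 1 (Alice) has 1→5.
A2 = A1; e.g. 0 (Bob) can still go to 2. Fixed point.
Alice's winning region = {1, 5}.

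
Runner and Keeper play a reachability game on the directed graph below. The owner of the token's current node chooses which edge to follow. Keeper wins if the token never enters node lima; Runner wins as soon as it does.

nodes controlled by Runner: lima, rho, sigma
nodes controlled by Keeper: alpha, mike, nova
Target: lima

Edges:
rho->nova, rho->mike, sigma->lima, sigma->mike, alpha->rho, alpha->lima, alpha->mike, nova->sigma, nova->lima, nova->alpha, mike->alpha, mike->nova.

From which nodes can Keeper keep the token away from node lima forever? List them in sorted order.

alpha, mike, nova, rho

A0 = {lima}
A1: add {sigma} — sigma (Runner) has sigma→lima.
A2 = A1; e.g. rho (Runner) has no edge into A1. Fixed point.
Runner's attractor = {lima, sigma}; Keeper avoids the target exactly from the complement.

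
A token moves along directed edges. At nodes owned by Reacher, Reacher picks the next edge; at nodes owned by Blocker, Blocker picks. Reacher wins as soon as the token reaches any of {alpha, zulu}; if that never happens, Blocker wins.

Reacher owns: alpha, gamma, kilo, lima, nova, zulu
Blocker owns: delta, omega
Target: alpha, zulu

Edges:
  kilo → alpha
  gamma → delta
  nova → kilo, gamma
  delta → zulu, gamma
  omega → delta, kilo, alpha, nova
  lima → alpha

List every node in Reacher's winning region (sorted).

A0 = {alpha, zulu}
A1: add {kilo, lima} — kilo (Reacher) has kilo→alpha; lima (Reacher) has lima→alpha.
A2: add {nova} — nova (Reacher) has nova→kilo.
A3 = A2; e.g. delta (Blocker) can still go to gamma. Fixed point.
Reacher's winning region = {alpha, kilo, lima, nova, zulu}.

alpha, kilo, lima, nova, zulu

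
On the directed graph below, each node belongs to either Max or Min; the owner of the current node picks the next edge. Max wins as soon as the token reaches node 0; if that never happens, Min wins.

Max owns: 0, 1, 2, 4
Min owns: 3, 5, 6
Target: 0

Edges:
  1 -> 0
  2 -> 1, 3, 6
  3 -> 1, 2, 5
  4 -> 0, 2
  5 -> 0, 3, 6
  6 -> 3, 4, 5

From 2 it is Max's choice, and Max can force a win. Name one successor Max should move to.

1

A0 = {0}
A1: add {1, 4} — 1 (Max) has 1→0; 4 (Max) has 4→0.
A2: add {2} — 2 (Max) has 2→1.
A3 = A2; e.g. 3 (Min) can still go to 5. Fixed point.
From 2, successor 1 is in the attractor (rank 1); the other successors 3, 6 are not.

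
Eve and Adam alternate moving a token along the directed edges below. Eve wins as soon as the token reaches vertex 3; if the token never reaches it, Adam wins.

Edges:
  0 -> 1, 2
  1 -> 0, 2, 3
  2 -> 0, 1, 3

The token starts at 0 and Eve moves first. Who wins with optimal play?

Track states (vertex, player-to-move).
A0 = {(3,Eve), (3,Adam)}
A1: add {(1,Eve), (2,Eve)}.
A2: add {(0,Adam)}.
A3 = A2; e.g. (0,Eve) stays out. (0,Eve) never enters ⇒ Adam avoids the target.

Adam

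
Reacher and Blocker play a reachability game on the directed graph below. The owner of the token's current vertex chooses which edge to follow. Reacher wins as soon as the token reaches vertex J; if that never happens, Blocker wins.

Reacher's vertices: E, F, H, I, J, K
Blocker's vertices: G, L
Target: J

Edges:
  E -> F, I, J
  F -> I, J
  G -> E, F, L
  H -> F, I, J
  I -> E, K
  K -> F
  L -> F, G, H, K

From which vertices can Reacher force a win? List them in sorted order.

E, F, H, I, J, K

A0 = {J}
A1: add {E, F, H} — E (Reacher) has E→J; F (Reacher) has F→J; H (Reacher) has H→J.
A2: add {I, K} — I (Reacher) has I→E; K (Reacher) has K→F.
A3 = A2; e.g. G (Blocker) can still go to L. Fixed point.
Reacher's winning region = {E, F, H, I, J, K}.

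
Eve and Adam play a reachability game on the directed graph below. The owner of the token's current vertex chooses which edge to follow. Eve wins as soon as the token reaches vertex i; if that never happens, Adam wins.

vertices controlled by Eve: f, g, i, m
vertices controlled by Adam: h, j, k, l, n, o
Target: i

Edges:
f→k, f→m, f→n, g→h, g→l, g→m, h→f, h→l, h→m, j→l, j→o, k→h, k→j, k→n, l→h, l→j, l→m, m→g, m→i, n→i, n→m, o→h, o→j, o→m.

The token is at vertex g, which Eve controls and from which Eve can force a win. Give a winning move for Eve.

m

A0 = {i}
A1: add {m} — m (Eve) has m→i.
A2: add {f, g, n} — f (Eve) has f→m; g (Eve) has g→m; n (Adam): all of {i, m} already in.
A3 = A2; e.g. h (Adam) can still go to l. Fixed point.
From g, successor m is in the attractor (rank 1); the other successors h, l are not.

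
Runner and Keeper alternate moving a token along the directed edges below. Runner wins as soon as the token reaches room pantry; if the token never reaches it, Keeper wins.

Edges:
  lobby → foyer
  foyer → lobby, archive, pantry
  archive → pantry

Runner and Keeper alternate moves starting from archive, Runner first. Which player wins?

Runner

Track states (vertex, player-to-move).
A0 = {(pantry,Runner), (pantry,Keeper)}
A1: add {(foyer,Runner), (archive,Runner), (archive,Keeper)}.
(archive,Runner) ∈ A1 ⇒ Runner forces the target.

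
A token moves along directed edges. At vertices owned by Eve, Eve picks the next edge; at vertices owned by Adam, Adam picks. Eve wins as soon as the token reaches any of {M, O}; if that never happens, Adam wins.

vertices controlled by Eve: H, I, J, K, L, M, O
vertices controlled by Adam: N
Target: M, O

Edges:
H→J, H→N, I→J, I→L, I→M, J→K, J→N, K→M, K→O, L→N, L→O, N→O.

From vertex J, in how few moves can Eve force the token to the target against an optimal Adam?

A0 = {M, O}
A1: add {I, K, L, N} — I (Eve) has I→M; K (Eve) has K→M; L (Eve) has L→O; N (Adam): all of {O} already in.
A2: add {H, J} — H (Eve) has H→N; J (Eve) has J→K.
A2 = all vertices. Fixed point.
J enters the attractor at level 2, so Eve can force the target in 2 moves from there.

2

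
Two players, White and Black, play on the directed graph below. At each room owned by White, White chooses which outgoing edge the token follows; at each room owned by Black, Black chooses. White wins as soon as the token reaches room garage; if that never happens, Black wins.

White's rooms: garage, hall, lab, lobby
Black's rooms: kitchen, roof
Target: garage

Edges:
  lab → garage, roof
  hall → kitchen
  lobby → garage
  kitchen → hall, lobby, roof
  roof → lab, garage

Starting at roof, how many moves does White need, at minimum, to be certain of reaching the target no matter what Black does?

A0 = {garage}
A1: add {lab, lobby} — lab (White) has lab→garage; lobby (White) has lobby→garage.
A2: add {roof} — roof (Black): all of {lab, garage} already in.
A3 = A2; e.g. hall (White) has no edge into A2. Fixed point.
roof enters the attractor at level 2, so White can force the target in 2 moves from there.

2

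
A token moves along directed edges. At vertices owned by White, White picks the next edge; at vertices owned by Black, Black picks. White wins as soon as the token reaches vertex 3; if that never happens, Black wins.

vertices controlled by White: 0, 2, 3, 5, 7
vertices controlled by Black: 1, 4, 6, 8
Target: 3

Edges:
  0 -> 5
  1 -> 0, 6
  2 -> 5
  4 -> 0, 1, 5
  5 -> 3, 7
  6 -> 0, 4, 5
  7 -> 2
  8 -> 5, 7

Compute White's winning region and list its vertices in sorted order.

A0 = {3}
A1: add {5} — 5 (White) has 5→3.
A2: add {0, 2} — 0 (White) has 0→5; 2 (White) has 2→5.
A3: add {7} — 7 (White) has 7→2.
A4: add {8} — 8 (Black): all of {5, 7} already in.
A5 = A4; e.g. 1 (Black) can still go to 6. Fixed point.
White's winning region = {0, 2, 3, 5, 7, 8}.

0, 2, 3, 5, 7, 8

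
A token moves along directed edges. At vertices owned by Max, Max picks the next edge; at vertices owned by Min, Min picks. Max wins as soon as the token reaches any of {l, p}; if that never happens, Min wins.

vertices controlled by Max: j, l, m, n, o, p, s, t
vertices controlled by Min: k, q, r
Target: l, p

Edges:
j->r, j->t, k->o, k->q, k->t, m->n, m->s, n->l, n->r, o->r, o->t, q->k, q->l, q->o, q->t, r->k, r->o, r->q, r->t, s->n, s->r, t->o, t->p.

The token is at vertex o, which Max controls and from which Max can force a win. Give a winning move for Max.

A0 = {l, p}
A1: add {n, t} — n (Max) has n→l; t (Max) has t→p.
A2: add {j, m, o, s} — j (Max) has j→t; m (Max) has m→n; o (Max) has o→t; s (Max) has s→n.
A3 = A2; e.g. k (Min) can still go to q. Fixed point.
From o, successor t is in the attractor (rank 1); the other successor r is not.

t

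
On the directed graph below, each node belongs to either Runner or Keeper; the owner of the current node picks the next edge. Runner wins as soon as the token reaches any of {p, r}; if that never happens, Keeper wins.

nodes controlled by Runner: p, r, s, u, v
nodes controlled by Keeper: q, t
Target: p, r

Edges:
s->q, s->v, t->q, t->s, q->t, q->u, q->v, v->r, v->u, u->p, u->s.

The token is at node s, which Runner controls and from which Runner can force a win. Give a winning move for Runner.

A0 = {p, r}
A1: add {u, v} — u (Runner) has u→p; v (Runner) has v→r.
A2: add {s} — s (Runner) has s→v.
A3 = A2; e.g. q (Keeper) can still go to t. Fixed point.
From s, successor v is in the attractor (rank 1); the other successor q is not.

v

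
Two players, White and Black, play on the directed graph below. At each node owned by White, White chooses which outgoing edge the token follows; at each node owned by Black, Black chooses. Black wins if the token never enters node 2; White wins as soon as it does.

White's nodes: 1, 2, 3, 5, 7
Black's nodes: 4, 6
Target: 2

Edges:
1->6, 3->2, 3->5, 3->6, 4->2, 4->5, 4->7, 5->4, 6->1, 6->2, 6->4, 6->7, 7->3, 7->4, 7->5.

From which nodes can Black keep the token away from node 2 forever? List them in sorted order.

A0 = {2}
A1: add {3} — 3 (White) has 3→2.
A2: add {7} — 7 (White) has 7→3.
A3 = A2; e.g. 1 (White) has no edge into A2. Fixed point.
White's attractor = {2, 3, 7}; Black avoids the target exactly from the complement.

1, 4, 5, 6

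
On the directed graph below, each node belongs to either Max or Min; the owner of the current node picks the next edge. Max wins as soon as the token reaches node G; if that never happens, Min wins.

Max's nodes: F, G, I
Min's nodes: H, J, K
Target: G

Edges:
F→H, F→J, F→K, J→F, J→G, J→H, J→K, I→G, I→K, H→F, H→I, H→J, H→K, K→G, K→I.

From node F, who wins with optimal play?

A0 = {G}
A1: add {I} — I (Max) has I→G.
A2: add {K} — K (Min): all of {G, I} already in.
A3: add {F} — F (Max) has F→K.
A4 = A3; e.g. H (Min) can still go to J. Fixed point.
F ∈ A3, so Max can force the target.

Max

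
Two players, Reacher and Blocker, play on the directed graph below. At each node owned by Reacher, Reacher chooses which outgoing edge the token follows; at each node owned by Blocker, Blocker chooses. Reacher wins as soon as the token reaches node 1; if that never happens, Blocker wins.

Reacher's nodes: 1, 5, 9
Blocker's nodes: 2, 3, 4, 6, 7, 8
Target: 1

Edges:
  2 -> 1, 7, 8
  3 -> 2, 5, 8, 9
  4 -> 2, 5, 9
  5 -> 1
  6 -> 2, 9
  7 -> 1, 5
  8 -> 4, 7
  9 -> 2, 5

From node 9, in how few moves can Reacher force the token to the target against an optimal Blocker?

2

A0 = {1}
A1: add {5} — 5 (Reacher) has 5→1.
A2: add {7, 9} — 7 (Blocker): all of {1, 5} already in; 9 (Reacher) has 9→5.
A3 = A2; e.g. 2 (Blocker) can still go to 8. Fixed point.
9 enters the attractor at level 2, so Reacher can force the target in 2 moves from there.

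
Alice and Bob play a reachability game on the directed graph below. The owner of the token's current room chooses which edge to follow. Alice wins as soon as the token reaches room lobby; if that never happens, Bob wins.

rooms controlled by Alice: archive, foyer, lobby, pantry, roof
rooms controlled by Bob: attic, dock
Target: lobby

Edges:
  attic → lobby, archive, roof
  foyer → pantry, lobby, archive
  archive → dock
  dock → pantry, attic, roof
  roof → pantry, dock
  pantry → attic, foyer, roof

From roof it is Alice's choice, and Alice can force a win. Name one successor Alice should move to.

pantry

A0 = {lobby}
A1: add {foyer} — foyer (Alice) has foyer→lobby.
A2: add {pantry} — pantry (Alice) has pantry→foyer.
A3: add {roof} — roof (Alice) has roof→pantry.
A4 = A3; e.g. dock (Bob) can still go to attic. Fixed point.
From roof, successor pantry is in the attractor (rank 2); the other successor dock is not.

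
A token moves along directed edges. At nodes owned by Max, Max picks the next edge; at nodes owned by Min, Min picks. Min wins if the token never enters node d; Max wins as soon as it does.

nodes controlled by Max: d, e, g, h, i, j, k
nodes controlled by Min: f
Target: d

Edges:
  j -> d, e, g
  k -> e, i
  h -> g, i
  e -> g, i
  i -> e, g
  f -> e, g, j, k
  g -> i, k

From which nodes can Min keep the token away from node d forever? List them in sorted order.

e, f, g, h, i, k

A0 = {d}
A1: add {j} — j (Max) has j→d.
A2 = A1; e.g. e (Max) has no edge into A1. Fixed point.
Max's attractor = {d, j}; Min avoids the target exactly from the complement.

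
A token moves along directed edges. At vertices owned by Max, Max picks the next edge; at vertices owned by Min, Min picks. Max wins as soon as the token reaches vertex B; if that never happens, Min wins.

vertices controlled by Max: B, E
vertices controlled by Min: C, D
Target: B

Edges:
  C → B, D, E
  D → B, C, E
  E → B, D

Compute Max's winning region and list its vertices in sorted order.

B, E

A0 = {B}
A1: add {E} — E (Max) has E→B.
A2 = A1; e.g. C (Min) can still go to D. Fixed point.
Max's winning region = {B, E}.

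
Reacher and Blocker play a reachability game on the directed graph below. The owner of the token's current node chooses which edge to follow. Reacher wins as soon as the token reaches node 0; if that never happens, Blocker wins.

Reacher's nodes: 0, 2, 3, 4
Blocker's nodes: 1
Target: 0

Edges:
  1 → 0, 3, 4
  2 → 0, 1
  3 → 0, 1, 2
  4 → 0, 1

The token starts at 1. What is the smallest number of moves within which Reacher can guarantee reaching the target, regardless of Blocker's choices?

A0 = {0}
A1: add {2, 3, 4} — 2 (Reacher) has 2→0; 3 (Reacher) has 3→0; 4 (Reacher) has 4→0.
A2: add {1} — 1 (Blocker): all of {0, 3, 4} already in.
A2 = all vertices. Fixed point.
1 enters the attractor at level 2, so Reacher can force the target in 2 moves from there.

2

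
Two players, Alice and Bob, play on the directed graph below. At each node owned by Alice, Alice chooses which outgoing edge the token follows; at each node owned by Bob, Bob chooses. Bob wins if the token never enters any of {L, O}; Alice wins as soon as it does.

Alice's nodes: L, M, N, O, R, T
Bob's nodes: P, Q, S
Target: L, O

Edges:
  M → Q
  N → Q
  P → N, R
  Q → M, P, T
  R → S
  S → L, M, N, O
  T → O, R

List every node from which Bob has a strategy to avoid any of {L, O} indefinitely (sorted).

M, N, P, Q, R, S

A0 = {L, O}
A1: add {T} — T (Alice) has T→O.
A2 = A1; e.g. M (Alice) has no edge into A1. Fixed point.
Alice's attractor = {L, O, T}; Bob avoids the target exactly from the complement.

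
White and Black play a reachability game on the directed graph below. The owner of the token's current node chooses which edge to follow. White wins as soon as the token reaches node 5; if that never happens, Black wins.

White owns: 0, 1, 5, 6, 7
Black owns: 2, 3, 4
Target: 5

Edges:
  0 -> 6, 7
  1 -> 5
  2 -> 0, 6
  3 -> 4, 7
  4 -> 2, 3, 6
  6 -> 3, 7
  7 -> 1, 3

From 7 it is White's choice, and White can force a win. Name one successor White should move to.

1

A0 = {5}
A1: add {1} — 1 (White) has 1→5.
A2: add {7} — 7 (White) has 7→1.
A3: add {0, 6} — 0 (White) has 0→7; 6 (White) has 6→7.
A4: add {2} — 2 (Black): all of {0, 6} already in.
A5 = A4; e.g. 3 (Black) can still go to 4. Fixed point.
From 7, successor 1 is in the attractor (rank 1); the other successor 3 is not.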